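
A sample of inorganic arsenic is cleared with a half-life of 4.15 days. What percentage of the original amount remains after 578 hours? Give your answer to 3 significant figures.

578 hours = 24.0833 days.
n = 24.0833/4.15 ≈ 5.8032 half-lives.
Fraction remaining = (1/2)^5.8032 ≈ 0.017908, i.e. 1.7908%.

1.79%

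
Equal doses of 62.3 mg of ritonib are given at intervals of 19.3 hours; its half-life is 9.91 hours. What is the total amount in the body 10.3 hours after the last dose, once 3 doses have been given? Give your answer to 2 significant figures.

40 mg

The 3 doses were given 48.9, 29.6, 10.3 hours ago.
Total = 62.3·(1/2)^(48.9/9.91) + 62.3·(1/2)^(29.6/9.91) + 62.3·(1/2)^(10.3/9.91)
      = 2.0374 + 7.8586 + 30.312 ≈ 40.208 mg.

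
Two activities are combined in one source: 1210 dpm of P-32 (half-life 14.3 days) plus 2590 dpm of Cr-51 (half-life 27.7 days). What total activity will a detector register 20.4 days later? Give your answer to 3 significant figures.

2000 dpm

P-32: 1210 × (1/2)^(20.4/14.3) = 1210 × (1/2)^1.4266 ≈ 450.14 dpm.
Cr-51: 2590 × (1/2)^(20.4/27.7) = 2590 × (1/2)^0.73646 ≈ 1554.5 dpm.
Total = 450.14 + 1554.5 ≈ 2004.7 dpm.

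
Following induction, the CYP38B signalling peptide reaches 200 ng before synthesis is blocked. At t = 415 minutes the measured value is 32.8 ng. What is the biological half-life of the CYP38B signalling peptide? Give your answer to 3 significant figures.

159 minutes

A/A₀ = 32.8/200 ≈ 0.164.
n = log₂(6.0976) ≈ 2.6082 half-lives elapsed in 415 minutes.
t½ = 415/2.6082 ≈ 159.11 minutes.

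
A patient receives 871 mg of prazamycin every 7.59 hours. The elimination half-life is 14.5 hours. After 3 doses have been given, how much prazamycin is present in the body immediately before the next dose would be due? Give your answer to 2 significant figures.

The 3 doses were given 22.77, 15.18, 7.59 hours ago.
Total = 871·(1/2)^(22.77/14.5) + 871·(1/2)^(15.18/14.5) + 871·(1/2)^(7.59/14.5)
      = 293.29 + 421.57 + 605.96 ≈ 1320.8 mg.

1300 mg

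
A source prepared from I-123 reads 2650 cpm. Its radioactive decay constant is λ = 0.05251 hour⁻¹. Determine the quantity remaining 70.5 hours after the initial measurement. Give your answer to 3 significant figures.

t½ = ln 2 / λ = 0.69315 / 0.05251 ≈ 13.2 hours.
Number of half-lives: n = 70.5/13.2 ≈ 5.3408.
Remaining = 2650 × (1/2)^5.3408 = 2650 × 0.024675 ≈ 65.389 cpm.

65.4 cpm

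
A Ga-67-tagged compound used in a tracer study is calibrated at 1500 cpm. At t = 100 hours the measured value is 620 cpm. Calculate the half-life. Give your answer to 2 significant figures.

78 hours

A/A₀ = 620/1500 ≈ 0.41333.
n = log₂(2.4194) ≈ 1.2746 half-lives elapsed in 100 hours.
t½ = 100/1.2746 ≈ 78.455 hours.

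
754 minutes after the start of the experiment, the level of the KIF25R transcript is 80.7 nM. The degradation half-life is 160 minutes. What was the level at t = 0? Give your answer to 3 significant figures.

Number of half-lives elapsed: n = 754/160 ≈ 4.7125.
A₀ = A × 2^n = 80.7 × 2^4.7125 = 80.7 × 26.218 ≈ 2115.8 nM.

2120 nM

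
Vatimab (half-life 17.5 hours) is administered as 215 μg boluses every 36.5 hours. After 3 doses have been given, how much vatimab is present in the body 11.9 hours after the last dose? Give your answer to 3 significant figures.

The 3 doses were given 84.9, 48.4, 11.9 hours ago.
Total = 215·(1/2)^(84.9/17.5) + 215·(1/2)^(48.4/17.5) + 215·(1/2)^(11.9/17.5)
      = 7.4475 + 31.614 + 134.2 ≈ 173.26 μg.

173 μg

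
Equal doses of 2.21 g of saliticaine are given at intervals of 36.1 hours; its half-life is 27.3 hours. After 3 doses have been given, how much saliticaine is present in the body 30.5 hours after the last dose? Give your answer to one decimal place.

1.6 g

The 3 doses were given 102.7, 66.6, 30.5 hours ago.
Total = 2.21·(1/2)^(102.7/27.3) + 2.21·(1/2)^(66.6/27.3) + 2.21·(1/2)^(30.5/27.3)
      = 0.16291 + 0.40739 + 1.0188 ≈ 1.5891 g.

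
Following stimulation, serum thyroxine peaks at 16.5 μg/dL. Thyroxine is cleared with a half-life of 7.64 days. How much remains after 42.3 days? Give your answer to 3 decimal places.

0.355 μg/dL

Number of half-lives: n = 42.3/7.64 ≈ 5.5366.
Remaining = 16.5 × (1/2)^5.5366 = 16.5 × 0.021543 ≈ 0.35546 μg/dL.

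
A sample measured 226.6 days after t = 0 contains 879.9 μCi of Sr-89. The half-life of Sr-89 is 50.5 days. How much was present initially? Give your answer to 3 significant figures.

19700 μCi

Number of half-lives elapsed: n = 226.6/50.5 ≈ 4.4871.
A₀ = A × 2^n = 879.9 × 2^4.4871 = 879.9 × 22.426 ≈ 19733 μCi.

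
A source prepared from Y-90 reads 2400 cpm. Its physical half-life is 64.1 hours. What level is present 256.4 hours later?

150 cpm

Elapsed time is 4 half-lives (256.4/64.1).
Each half-life halves the amount: 2400 × (1/2)^4 = 2400/16 = 150 cpm.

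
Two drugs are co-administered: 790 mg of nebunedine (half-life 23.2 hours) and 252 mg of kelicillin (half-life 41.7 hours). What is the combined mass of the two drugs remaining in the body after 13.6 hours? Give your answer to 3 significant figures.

nebunedine: 790 × (1/2)^(13.6/23.2) = 790 × (1/2)^0.58621 ≈ 526.21 mg.
kelicillin: 252 × (1/2)^(13.6/41.7) = 252 × (1/2)^0.32614 ≈ 201.01 mg.
Total = 526.21 + 201.01 ≈ 727.23 mg.

727 mg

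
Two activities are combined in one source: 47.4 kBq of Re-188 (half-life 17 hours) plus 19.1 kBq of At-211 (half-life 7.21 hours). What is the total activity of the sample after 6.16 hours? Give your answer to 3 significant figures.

Re-188: 47.4 × (1/2)^(6.16/17) = 47.4 × (1/2)^0.36235 ≈ 36.872 kBq.
At-211: 19.1 × (1/2)^(6.16/7.21) = 19.1 × (1/2)^0.85437 ≈ 10.564 kBq.
Total = 36.872 + 10.564 ≈ 47.437 kBq.

47.4 kBq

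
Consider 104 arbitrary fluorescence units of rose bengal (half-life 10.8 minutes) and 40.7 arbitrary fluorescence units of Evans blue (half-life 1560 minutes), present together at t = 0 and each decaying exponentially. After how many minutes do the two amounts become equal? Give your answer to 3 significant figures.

Set 104·(1/2)^(t/10.8) = 40.7·(1/2)^(t/1560).
Taking log₂: log₂(104/40.7) = t·(1/10.8 − 1/1560).
log₂(2.5553) = 1.3535; 1/10.8 − 1/1560 = 0.091952.
t = 1.3535 / 0.091952 ≈ 14.72 minutes.

14.7 minutes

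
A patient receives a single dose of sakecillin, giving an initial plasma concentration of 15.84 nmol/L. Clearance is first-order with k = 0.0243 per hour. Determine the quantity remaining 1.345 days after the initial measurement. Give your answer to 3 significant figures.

7.23 nmol/L

t½ = ln 2 / k = 0.69315 / 0.0243 ≈ 28.525 hours.
Convert the elapsed time: 1.345 days = 32.28 hours.
Number of half-lives: n = 32.28/28.525 ≈ 1.1317.
Remaining = 15.84 × (1/2)^1.1317 = 15.84 × 0.45639 ≈ 7.2292 nmol/L.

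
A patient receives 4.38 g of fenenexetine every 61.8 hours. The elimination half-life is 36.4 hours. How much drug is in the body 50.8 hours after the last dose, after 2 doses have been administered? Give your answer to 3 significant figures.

2.18 g

The 2 doses were given 112.6, 50.8 hours ago.
Total = 4.38·(1/2)^(112.6/36.4) + 4.38·(1/2)^(50.8/36.4)
      = 0.51318 + 1.6648 ≈ 2.1779 g.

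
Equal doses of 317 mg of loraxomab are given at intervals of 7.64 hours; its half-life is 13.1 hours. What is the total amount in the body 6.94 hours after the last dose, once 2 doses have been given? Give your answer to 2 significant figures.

370 mg

The 2 doses were given 14.58, 6.94 hours ago.
Total = 317·(1/2)^(14.58/13.1) + 317·(1/2)^(6.94/13.1)
      = 146.56 + 219.57 ≈ 366.14 mg.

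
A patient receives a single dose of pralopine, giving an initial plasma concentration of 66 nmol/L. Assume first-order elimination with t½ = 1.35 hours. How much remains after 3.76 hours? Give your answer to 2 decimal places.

Number of half-lives: n = 3.76/1.35 ≈ 2.7852.
Remaining = 66 × (1/2)^2.7852 = 66 × 0.14507 ≈ 9.5746 nmol/L.

9.57 nmol/L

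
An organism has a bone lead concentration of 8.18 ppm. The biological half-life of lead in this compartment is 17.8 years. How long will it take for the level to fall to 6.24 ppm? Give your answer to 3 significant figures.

6.95 years

Fraction remaining = 6.24/8.18 ≈ 0.76284.
n = log₂(8.18/6.24) = ln(1.3109)/ln 2 ≈ 0.39055 half-lives.
t = n × t½ = 0.39055 × 17.8 ≈ 6.9519 years.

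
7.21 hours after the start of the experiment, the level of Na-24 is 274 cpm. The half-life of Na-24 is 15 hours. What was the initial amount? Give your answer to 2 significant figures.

380 cpm

Number of half-lives elapsed: n = 7.21/15 ≈ 0.48067.
A₀ = A × 2^n = 274 × 2^0.48067 = 274 × 1.3954 ≈ 382.34 cpm.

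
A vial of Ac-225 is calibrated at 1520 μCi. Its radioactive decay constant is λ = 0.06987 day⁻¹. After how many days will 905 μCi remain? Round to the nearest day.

7 days

t½ = ln 2 / λ = 0.69315 / 0.06987 ≈ 9.9205 days.
Fraction remaining = 905/1520 ≈ 0.59539.
n = log₂(1520/905) = ln(1.6796)/ln 2 ≈ 0.74808 half-lives.
t = n × t½ = 0.74808 × 9.9205 ≈ 7.4214 days.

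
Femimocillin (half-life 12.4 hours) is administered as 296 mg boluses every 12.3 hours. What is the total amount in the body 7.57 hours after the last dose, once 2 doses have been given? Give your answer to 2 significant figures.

The 2 doses were given 19.87, 7.57 hours ago.
Total = 296·(1/2)^(19.87/12.4) + 296·(1/2)^(7.57/12.4)
      = 97.48 + 193.87 ≈ 291.35 mg.

290 mg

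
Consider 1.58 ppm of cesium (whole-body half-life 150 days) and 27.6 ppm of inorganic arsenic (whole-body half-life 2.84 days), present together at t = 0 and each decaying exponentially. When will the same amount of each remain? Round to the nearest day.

Set 1.58·(1/2)^(t/150) = 27.6·(1/2)^(t/2.84).
Taking log₂: log₂(1.58/27.6) = t·(1/150 − 1/2.84).
log₂(0.057246) = -4.1267; 1/150 − 1/2.84 = -0.34545.
t = -4.1267 / -0.34545 ≈ 11.946 days.

12 days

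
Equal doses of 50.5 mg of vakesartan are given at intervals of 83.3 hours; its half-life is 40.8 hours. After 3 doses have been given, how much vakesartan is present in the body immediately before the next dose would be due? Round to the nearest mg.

16 mg

The 3 doses were given 249.9, 166.6, 83.3 hours ago.
Total = 50.5·(1/2)^(249.9/40.8) + 50.5·(1/2)^(166.6/40.8) + 50.5·(1/2)^(83.3/40.8)
      = 0.72357 + 2.9791 + 12.266 ≈ 15.968 mg.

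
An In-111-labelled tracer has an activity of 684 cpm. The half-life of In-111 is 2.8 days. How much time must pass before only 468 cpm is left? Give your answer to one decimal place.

Fraction remaining = 468/684 ≈ 0.68421.
n = log₂(684/468) = ln(1.4615)/ln 2 ≈ 0.54749 half-lives.
t = n × t½ = 0.54749 × 2.8 ≈ 1.533 days.

1.5 days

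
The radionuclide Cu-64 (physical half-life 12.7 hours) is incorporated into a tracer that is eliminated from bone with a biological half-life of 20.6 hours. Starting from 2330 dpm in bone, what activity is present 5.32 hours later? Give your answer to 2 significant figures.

1500 dpm

1/t_eff = 1/t_phys + 1/t_biol = 1/12.7 + 1/20.6 = 0.12728 per hour.
t_eff = 12.7 × 20.6 / (12.7 + 20.6) ≈ 7.8565 hours.
Remaining = 2330 × (1/2)^(5.32/7.8565) = 2330 × (1/2)^0.67715 ≈ 1457.2 dpm.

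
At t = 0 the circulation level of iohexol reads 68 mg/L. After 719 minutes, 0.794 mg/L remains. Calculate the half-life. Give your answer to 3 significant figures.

A/A₀ = 0.794/68 ≈ 0.011676.
n = log₂(85.642) ≈ 6.4203 half-lives elapsed in 719 minutes.
t½ = 719/6.4203 ≈ 111.99 minutes.

112 minutes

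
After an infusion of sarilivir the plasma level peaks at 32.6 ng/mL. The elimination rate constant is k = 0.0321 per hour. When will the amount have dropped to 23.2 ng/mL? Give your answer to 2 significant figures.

11 hours

t½ = ln 2 / k = 0.69315 / 0.0321 ≈ 21.593 hours.
Fraction remaining = 23.2/32.6 ≈ 0.71166.
n = log₂(32.6/23.2) = ln(1.4052)/ln 2 ≈ 0.49075 half-lives.
t = n × t½ = 0.49075 × 21.593 ≈ 10.597 hours.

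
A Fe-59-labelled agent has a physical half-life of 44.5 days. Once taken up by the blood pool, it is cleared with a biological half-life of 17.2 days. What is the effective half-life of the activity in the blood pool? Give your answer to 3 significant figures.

12.4 days

1/t_eff = 1/t_phys + 1/t_biol = 1/44.5 + 1/17.2 = 0.080611 per day.
t_eff = 44.5 × 17.2 / (44.5 + 17.2) ≈ 12.405 days.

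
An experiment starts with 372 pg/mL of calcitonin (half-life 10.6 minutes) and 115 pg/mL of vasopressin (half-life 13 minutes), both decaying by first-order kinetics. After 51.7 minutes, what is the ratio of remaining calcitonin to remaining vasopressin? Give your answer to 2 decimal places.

calcitonin: 372 × (1/2)^(51.7/10.6) = 372 × (1/2)^4.8774 ≈ 12.656 pg/mL.
vasopressin: 115 × (1/2)^(51.7/13) = 115 × (1/2)^3.9769 ≈ 7.3034 pg/mL.
Ratio ≈ 12.656 / 7.3034 ≈ 1.733.

1.73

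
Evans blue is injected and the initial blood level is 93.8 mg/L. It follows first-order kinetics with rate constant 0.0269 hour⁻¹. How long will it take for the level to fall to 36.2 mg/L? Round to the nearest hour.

35 hours

t½ = ln 2 / k = 0.69315 / 0.0269 ≈ 25.768 hours.
Fraction remaining = 36.2/93.8 ≈ 0.38593.
n = log₂(93.8/36.2) = ln(2.5912)/ln 2 ≈ 1.3736 half-lives.
t = n × t½ = 1.3736 × 25.768 ≈ 35.394 hours.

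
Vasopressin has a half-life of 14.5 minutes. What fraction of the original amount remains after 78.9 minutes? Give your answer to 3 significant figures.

0.0230

n = 78.9/14.5 ≈ 5.4414 half-lives.
Fraction remaining = (1/2)^5.4414 ≈ 0.023013.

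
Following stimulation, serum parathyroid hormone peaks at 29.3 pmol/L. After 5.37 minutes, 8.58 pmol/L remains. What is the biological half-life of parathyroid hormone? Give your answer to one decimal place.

A/A₀ = 8.58/29.3 ≈ 0.29283.
n = log₂(3.4149) ≈ 1.7719 half-lives elapsed in 5.37 minutes.
t½ = 5.37/1.7719 ≈ 3.0307 minutes.

3.0 minutes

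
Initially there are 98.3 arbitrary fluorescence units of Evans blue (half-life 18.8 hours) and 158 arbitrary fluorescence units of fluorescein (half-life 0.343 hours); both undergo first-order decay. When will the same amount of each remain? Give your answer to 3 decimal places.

0.239 hours

Set 98.3·(1/2)^(t/18.8) = 158·(1/2)^(t/0.343).
Taking log₂: log₂(98.3/158) = t·(1/18.8 − 1/0.343).
log₂(0.62215) = -0.68466; 1/18.8 − 1/0.343 = -2.8623.
t = -0.68466 / -2.8623 ≈ 0.2392 hours.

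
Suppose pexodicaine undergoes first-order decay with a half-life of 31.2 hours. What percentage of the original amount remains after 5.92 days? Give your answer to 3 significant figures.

5.92 days = 142.08 hours.
n = 142.08/31.2 ≈ 4.5538 half-lives.
Fraction remaining = (1/2)^4.5538 ≈ 0.042575, i.e. 4.2575%.

4.26%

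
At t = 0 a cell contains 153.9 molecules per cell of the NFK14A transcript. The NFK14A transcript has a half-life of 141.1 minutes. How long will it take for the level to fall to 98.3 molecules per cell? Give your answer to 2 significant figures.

91 minutes

Fraction remaining = 98.3/153.9 ≈ 0.63873.
n = log₂(153.9/98.3) = ln(1.5656)/ln 2 ≈ 0.64673 half-lives.
t = n × t½ = 0.64673 × 141.1 ≈ 91.254 minutes.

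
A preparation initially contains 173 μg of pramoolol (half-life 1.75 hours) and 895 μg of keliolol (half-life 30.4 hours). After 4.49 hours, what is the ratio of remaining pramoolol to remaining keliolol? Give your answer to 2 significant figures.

0.036

pramoolol: 173 × (1/2)^(4.49/1.75) = 173 × (1/2)^2.5657 ≈ 29.221 μg.
keliolol: 895 × (1/2)^(4.49/30.4) = 895 × (1/2)^0.1477 ≈ 807.91 μg.
Ratio ≈ 29.221 / 807.91 ≈ 0.036168.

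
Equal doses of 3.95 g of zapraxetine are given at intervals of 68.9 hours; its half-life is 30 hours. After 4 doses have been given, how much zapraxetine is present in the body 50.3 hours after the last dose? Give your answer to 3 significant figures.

1.55 g

The 4 doses were given 257, 188.1, 119.2, 50.3 hours ago.
Total = 3.95·(1/2)^(257/30) + 3.95·(1/2)^(188.1/30) + 3.95·(1/2)^(119.2/30) + 3.95·(1/2)^(50.3/30)
      = 0.010418 + 0.051185 + 0.25148 + 1.2356 ≈ 1.5487 g.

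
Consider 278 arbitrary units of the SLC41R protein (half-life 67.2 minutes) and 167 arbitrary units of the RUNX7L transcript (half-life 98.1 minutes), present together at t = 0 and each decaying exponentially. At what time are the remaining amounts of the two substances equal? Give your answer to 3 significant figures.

Set 278·(1/2)^(t/67.2) = 167·(1/2)^(t/98.1).
Taking log₂: log₂(278/167) = t·(1/67.2 − 1/98.1).
log₂(1.6647) = 0.73524; 1/67.2 − 1/98.1 = 0.0046873.
t = 0.73524 / 0.0046873 ≈ 156.86 minutes.

157 minutes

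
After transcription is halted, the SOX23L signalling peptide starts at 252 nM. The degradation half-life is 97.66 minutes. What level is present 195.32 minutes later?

Elapsed time is 2 half-lives (195.32/97.66).
Each half-life halves the amount: 252 × (1/2)^2 = 252/4 = 63 nM.

63 nM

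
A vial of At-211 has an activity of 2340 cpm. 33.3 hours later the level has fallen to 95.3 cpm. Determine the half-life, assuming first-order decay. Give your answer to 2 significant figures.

7.2 hours

A/A₀ = 95.3/2340 ≈ 0.040726.
n = log₂(24.554) ≈ 4.6179 half-lives elapsed in 33.3 hours.
t½ = 33.3/4.6179 ≈ 7.2111 hours.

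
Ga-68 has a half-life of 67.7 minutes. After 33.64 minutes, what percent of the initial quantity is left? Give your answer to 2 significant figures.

71%

n = 33.64/67.7 ≈ 0.4969 half-lives.
Fraction remaining = (1/2)^0.4969 ≈ 0.70863, i.e. 70.863%.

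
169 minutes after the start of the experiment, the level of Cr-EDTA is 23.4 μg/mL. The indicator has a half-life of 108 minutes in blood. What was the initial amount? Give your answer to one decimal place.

69.2 μg/mL

Number of half-lives elapsed: n = 169/108 ≈ 1.5648.
A₀ = A × 2^n = 23.4 × 2^1.5648 = 23.4 × 2.9584 ≈ 69.226 μg/mL.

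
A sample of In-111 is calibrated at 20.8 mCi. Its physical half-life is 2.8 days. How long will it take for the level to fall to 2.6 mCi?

2.6/20.8 = 1/8, so 3 half-lives have elapsed.
t = 3 × 2.8 = 8.4 days.

8.4 days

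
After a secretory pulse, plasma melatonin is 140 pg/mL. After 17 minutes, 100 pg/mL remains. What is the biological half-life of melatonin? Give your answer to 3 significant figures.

35.0 minutes

A/A₀ = 100/140 ≈ 0.71429.
n = log₂(1.4) ≈ 0.48543 half-lives elapsed in 17 minutes.
t½ = 17/0.48543 ≈ 35.021 minutes.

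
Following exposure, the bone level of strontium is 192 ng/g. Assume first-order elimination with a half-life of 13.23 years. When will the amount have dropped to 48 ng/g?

48/192 = 1/4, so 2 half-lives have elapsed.
t = 2 × 13.23 = 26.46 years.

26.46 years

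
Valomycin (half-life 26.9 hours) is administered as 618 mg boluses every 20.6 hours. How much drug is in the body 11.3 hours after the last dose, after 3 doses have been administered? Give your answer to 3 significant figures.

The 3 doses were given 52.5, 31.9, 11.3 hours ago.
Total = 618·(1/2)^(52.5/26.9) + 618·(1/2)^(31.9/26.9) + 618·(1/2)^(11.3/26.9)
      = 159.76 + 271.65 + 461.88 ≈ 893.29 mg.

893 mg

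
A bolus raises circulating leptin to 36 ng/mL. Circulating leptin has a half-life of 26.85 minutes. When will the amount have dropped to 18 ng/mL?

18/36 = 1/2, so 1 half-life has elapsed.
t = 1 × 26.85 = 26.85 minutes.

26.85 minutes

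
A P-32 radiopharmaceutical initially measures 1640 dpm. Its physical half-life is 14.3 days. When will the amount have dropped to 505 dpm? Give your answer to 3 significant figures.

24.3 days

Fraction remaining = 505/1640 ≈ 0.30793.
n = log₂(1640/505) = ln(3.2475)/ln 2 ≈ 1.6993 half-lives.
t = n × t½ = 1.6993 × 14.3 ≈ 24.301 days.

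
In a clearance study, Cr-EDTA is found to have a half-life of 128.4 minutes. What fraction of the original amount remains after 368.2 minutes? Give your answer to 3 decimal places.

0.137

n = 368.2/128.4 ≈ 2.8676 half-lives.
Fraction remaining = (1/2)^2.8676 ≈ 0.13701.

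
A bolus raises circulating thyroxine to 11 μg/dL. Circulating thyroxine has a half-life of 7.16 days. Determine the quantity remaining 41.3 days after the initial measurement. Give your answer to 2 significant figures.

Number of half-lives: n = 41.3/7.16 ≈ 5.7682.
Remaining = 11 × (1/2)^5.7682 = 11 × 0.018349 ≈ 0.20184 μg/dL.

0.20 μg/dL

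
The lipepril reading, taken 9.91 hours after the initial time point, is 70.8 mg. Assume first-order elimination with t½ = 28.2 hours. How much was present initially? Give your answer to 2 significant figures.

90 mg

Number of half-lives elapsed: n = 9.91/28.2 ≈ 0.35142.
A₀ = A × 2^n = 70.8 × 2^0.35142 = 70.8 × 1.2758 ≈ 90.328 mg.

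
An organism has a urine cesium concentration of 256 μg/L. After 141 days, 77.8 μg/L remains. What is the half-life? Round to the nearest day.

82 days

A/A₀ = 77.8/256 ≈ 0.30391.
n = log₂(3.2905) ≈ 1.7183 half-lives elapsed in 141 days.
t½ = 141/1.7183 ≈ 82.058 days.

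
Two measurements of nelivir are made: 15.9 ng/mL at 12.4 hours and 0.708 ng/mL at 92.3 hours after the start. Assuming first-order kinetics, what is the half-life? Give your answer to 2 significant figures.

Over Δt = 92.3 − 12.4 = 79.9 hours, the level fell by a factor of 15.9/0.708 ≈ 22.458.
n = log₂(22.458) ≈ 4.4891 half-lives, so t½ = 79.9/4.4891 ≈ 17.799 hours.

18 hours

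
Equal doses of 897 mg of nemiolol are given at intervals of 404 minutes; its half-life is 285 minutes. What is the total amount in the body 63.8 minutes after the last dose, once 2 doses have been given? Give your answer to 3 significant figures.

1060 mg

The 2 doses were given 467.8, 63.8 minutes ago.
Total = 897·(1/2)^(467.8/285) + 897·(1/2)^(63.8/285)
      = 287.53 + 768.08 ≈ 1055.6 mg.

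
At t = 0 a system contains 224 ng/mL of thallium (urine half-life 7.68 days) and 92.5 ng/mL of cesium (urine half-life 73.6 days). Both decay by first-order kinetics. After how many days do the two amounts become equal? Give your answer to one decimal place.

Set 224·(1/2)^(t/7.68) = 92.5·(1/2)^(t/73.6).
Taking log₂: log₂(224/92.5) = t·(1/7.68 − 1/73.6).
log₂(2.4216) = 1.276; 1/7.68 − 1/73.6 = 0.11662.
t = 1.276 / 0.11662 ≈ 10.941 days.

10.9 days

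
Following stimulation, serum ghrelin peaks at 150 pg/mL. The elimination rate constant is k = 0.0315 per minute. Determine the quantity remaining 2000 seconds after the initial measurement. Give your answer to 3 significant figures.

t½ = ln 2 / k = 0.69315 / 0.0315 ≈ 22.005 minutes.
Convert the elapsed time: 2000 seconds = 33.3333 minutes.
Number of half-lives: n = 33.3333/22.005 ≈ 1.5148.
Remaining = 150 × (1/2)^1.5148 = 150 × 0.34994 ≈ 52.491 pg/mL.

52.5 pg/mL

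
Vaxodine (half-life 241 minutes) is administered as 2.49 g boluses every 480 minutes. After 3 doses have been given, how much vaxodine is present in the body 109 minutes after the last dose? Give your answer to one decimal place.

2.4 g

The 3 doses were given 1069, 589, 109 minutes ago.
Total = 2.49·(1/2)^(1069/241) + 2.49·(1/2)^(589/241) + 2.49·(1/2)^(109/241)
      = 0.11506 + 0.4576 + 1.8199 ≈ 2.3926 g.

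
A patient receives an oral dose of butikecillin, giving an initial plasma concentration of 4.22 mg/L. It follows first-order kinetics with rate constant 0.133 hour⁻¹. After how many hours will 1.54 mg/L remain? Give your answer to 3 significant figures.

t½ = ln 2 / k = 0.69315 / 0.133 ≈ 5.2116 hours.
Fraction remaining = 1.54/4.22 ≈ 0.36493.
n = log₂(4.22/1.54) = ln(2.7403)/ln 2 ≈ 1.4543 half-lives.
t = n × t½ = 1.4543 × 5.2116 ≈ 7.5793 hours.

7.58 hours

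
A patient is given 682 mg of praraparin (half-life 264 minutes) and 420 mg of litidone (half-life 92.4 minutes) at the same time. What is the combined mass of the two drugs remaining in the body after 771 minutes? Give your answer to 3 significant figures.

praraparin: 682 × (1/2)^(771/264) = 682 × (1/2)^2.9205 ≈ 90.082 mg.
litidone: 420 × (1/2)^(771/92.4) = 420 × (1/2)^8.3442 ≈ 1.2924 mg.
Total = 90.082 + 1.2924 ≈ 91.375 mg.

91.4 mg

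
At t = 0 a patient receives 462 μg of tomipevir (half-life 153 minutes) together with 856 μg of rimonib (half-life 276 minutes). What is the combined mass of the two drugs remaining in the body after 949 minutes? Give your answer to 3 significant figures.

85.2 μg

tomipevir: 462 × (1/2)^(949/153) = 462 × (1/2)^6.2026 ≈ 6.2729 μg.
rimonib: 856 × (1/2)^(949/276) = 856 × (1/2)^3.4384 ≈ 78.961 μg.
Total = 6.2729 + 78.961 ≈ 85.234 μg.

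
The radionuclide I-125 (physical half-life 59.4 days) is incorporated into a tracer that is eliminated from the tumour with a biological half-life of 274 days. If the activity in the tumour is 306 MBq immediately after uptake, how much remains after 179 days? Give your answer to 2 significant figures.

24 MBq

1/t_eff = 1/t_phys + 1/t_biol = 1/59.4 + 1/274 = 0.020485 per day.
t_eff = 59.4 × 274 / (59.4 + 274) ≈ 48.817 days.
Remaining = 306 × (1/2)^(179/48.817) = 306 × (1/2)^3.6668 ≈ 24.095 MBq.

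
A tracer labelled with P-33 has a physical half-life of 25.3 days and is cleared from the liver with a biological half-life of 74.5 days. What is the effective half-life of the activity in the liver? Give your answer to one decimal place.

18.9 days

1/t_eff = 1/t_phys + 1/t_biol = 1/25.3 + 1/74.5 = 0.052949 per day.
t_eff = 25.3 × 74.5 / (25.3 + 74.5) ≈ 18.886 days.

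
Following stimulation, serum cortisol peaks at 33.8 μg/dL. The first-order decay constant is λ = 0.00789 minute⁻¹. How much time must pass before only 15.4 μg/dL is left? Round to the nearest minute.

100 minutes

t½ = ln 2 / λ = 0.69315 / 0.00789 ≈ 87.851 minutes.
Fraction remaining = 15.4/33.8 ≈ 0.45562.
n = log₂(33.8/15.4) = ln(2.1948)/ln 2 ≈ 1.1341 half-lives.
t = n × t½ = 1.1341 × 87.851 ≈ 99.632 minutes.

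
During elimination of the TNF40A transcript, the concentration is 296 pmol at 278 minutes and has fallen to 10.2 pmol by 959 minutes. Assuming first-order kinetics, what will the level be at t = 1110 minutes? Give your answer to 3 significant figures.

4.83 pmol

Over Δt = 959 − 278 = 681 minutes, the level fell by a factor of 296/10.2 ≈ 29.02.
n = log₂(29.02) ≈ 4.859 half-lives, so t½ = 681/4.859 ≈ 140.15 minutes.
From t = 959 to t = 1110: 10.2 × (1/2)^((1110−959)/140.15) ≈ 4.8336 pmol.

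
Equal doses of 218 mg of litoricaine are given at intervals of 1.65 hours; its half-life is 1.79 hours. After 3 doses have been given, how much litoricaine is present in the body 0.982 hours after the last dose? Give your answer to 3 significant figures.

The 3 doses were given 4.282, 2.632, 0.982 hours ago.
Total = 218·(1/2)^(4.282/1.79) + 218·(1/2)^(2.632/1.79) + 218·(1/2)^(0.982/1.79)
      = 41.528 + 78.673 + 149.04 ≈ 269.24 mg.

269 mg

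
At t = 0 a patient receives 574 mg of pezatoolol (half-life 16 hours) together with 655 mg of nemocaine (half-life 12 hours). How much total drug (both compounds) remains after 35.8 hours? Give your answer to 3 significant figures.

pezatoolol: 574 × (1/2)^(35.8/16) = 574 × (1/2)^2.2375 ≈ 121.72 mg.
nemocaine: 655 × (1/2)^(35.8/12) = 655 × (1/2)^2.9833 ≈ 82.826 mg.
Total = 121.72 + 82.826 ≈ 204.55 mg.

205 mg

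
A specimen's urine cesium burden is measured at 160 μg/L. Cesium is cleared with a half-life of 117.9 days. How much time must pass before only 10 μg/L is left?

10/160 = 1/16, so 4 half-lives have elapsed.
t = 4 × 117.9 = 471.6 days.

471.6 days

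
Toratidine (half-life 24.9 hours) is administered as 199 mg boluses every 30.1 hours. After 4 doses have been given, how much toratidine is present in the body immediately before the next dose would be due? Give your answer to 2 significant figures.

The 4 doses were given 120.4, 90.3, 60.2, 30.1 hours ago.
Total = 199·(1/2)^(120.4/24.9) + 199·(1/2)^(90.3/24.9) + 199·(1/2)^(60.2/24.9) + 199·(1/2)^(30.1/24.9)
      = 6.9706 + 16.113 + 37.244 + 86.091 ≈ 146.42 mg.

150 mg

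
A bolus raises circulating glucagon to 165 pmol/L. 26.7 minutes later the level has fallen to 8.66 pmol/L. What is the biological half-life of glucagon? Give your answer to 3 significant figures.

6.28 minutes

A/A₀ = 8.66/165 ≈ 0.052485.
n = log₂(19.053) ≈ 4.252 half-lives elapsed in 26.7 minutes.
t½ = 26.7/4.252 ≈ 6.2795 minutes.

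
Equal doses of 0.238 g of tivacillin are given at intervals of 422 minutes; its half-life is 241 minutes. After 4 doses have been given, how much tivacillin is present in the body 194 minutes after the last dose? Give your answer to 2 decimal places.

The 4 doses were given 1460, 1038, 616, 194 minutes ago.
Total = 0.238·(1/2)^(1460/241) + 0.238·(1/2)^(1038/241) + 0.238·(1/2)^(616/241) + 0.238·(1/2)^(194/241)
      = 0.003572 + 0.012023 + 0.040471 + 0.13622 ≈ 0.19229 g.

0.19 g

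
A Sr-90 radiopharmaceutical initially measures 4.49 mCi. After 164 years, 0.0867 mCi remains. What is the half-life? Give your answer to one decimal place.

28.8 years

A/A₀ = 0.0867/4.49 ≈ 0.01931.
n = log₂(51.788) ≈ 5.6945 half-lives elapsed in 164 years.
t½ = 164/5.6945 ≈ 28.8 years.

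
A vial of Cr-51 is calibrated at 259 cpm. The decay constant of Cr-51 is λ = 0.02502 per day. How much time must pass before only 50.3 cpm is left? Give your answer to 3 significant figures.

t½ = ln 2 / λ = 0.69315 / 0.02502 ≈ 27.704 days.
Fraction remaining = 50.3/259 ≈ 0.19421.
n = log₂(259/50.3) = ln(5.1491)/ln 2 ≈ 2.3643 half-lives.
t = n × t½ = 2.3643 × 27.704 ≈ 65.501 days.

65.5 days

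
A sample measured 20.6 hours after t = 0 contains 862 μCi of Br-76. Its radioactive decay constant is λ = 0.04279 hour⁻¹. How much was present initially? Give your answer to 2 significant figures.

2100 μCi

t½ = ln 2 / λ = 0.69315 / 0.04279 ≈ 16.199 hours.
Number of half-lives elapsed: n = 20.6/16.199 ≈ 1.2717.
A₀ = A × 2^n = 862 × 2^1.2717 = 862 × 2.4145 ≈ 2081.3 μCi.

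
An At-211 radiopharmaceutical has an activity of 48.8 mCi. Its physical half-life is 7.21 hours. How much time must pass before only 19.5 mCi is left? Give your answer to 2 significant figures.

Fraction remaining = 19.5/48.8 ≈ 0.39959.
n = log₂(48.8/19.5) = ln(2.5026)/ln 2 ≈ 1.3234 half-lives.
t = n × t½ = 1.3234 × 7.21 ≈ 9.5418 hours.

9.5 hours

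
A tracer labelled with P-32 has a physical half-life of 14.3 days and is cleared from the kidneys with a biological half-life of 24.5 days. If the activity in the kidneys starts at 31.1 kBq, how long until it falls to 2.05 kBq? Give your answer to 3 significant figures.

35.4 days

1/t_eff = 1/t_phys + 1/t_biol = 1/14.3 + 1/24.5 = 0.11075 per day.
t_eff = 14.3 × 24.5 / (14.3 + 24.5) ≈ 9.0296 days.
n = log₂(31.1/2.05) ≈ 3.9232; t = 3.9232 × 9.0296 ≈ 35.425 days.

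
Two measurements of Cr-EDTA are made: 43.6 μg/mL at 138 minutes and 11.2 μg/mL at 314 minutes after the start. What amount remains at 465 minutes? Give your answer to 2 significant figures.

3.5 μg/mL

Over Δt = 314 − 138 = 176 minutes, the level fell by a factor of 43.6/11.2 ≈ 3.8929.
n = log₂(3.8929) ≈ 1.9608 half-lives, so t½ = 176/1.9608 ≈ 89.758 minutes.
From t = 314 to t = 465: 11.2 × (1/2)^((465−314)/89.758) ≈ 3.4898 μg/mL.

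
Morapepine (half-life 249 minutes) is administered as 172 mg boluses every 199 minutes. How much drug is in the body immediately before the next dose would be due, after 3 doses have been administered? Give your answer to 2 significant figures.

190 mg

The 3 doses were given 597, 398, 199 minutes ago.
Total = 172·(1/2)^(597/249) + 172·(1/2)^(398/249) + 172·(1/2)^(199/249)
      = 32.642 + 56.802 + 98.843 ≈ 188.29 mg.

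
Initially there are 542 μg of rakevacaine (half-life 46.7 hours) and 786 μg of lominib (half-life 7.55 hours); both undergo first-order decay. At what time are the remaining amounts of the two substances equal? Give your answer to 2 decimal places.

4.83 hours

Set 542·(1/2)^(t/46.7) = 786·(1/2)^(t/7.55).
Taking log₂: log₂(542/786) = t·(1/46.7 − 1/7.55).
log₂(0.68957) = -0.53624; 1/46.7 − 1/7.55 = -0.11104.
t = -0.53624 / -0.11104 ≈ 4.8293 hours.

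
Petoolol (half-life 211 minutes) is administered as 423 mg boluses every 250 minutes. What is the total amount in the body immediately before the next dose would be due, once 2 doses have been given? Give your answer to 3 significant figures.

268 mg

The 2 doses were given 500, 250 minutes ago.
Total = 423·(1/2)^(500/211) + 423·(1/2)^(250/211)
      = 81.846 + 186.07 ≈ 267.91 mg.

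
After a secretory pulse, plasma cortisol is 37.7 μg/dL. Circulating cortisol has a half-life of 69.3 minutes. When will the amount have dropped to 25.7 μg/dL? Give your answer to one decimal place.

38.3 minutes

Fraction remaining = 25.7/37.7 ≈ 0.6817.
n = log₂(37.7/25.7) = ln(1.4669)/ln 2 ≈ 0.5528 half-lives.
t = n × t½ = 0.5528 × 69.3 ≈ 38.309 minutes.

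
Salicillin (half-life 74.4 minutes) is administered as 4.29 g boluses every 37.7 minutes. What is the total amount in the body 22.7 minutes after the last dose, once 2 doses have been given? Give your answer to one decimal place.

5.9 g

The 2 doses were given 60.4, 22.7 minutes ago.
Total = 4.29·(1/2)^(60.4/74.4) + 4.29·(1/2)^(22.7/74.4)
      = 2.4438 + 3.4722 ≈ 5.9161 g.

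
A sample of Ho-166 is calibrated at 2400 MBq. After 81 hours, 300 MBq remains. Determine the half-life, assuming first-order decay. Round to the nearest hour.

A/A₀ = 300/2400 ≈ 0.125.
n = log₂(8) ≈ 3 half-lives elapsed in 81 hours.
t½ = 81/3 ≈ 27 hours.

27 hours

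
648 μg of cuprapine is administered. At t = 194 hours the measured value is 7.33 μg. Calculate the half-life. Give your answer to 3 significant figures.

30.0 hours

A/A₀ = 7.33/648 ≈ 0.011312.
n = log₂(88.404) ≈ 6.466 half-lives elapsed in 194 hours.
t½ = 194/6.466 ≈ 30.003 hours.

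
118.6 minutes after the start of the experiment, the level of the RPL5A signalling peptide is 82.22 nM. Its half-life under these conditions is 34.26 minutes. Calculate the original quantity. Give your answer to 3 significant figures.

Number of half-lives elapsed: n = 118.6/34.26 ≈ 3.4618.
A₀ = A × 2^n = 82.22 × 2^3.4618 = 82.22 × 11.018 ≈ 905.88 nM.

906 nM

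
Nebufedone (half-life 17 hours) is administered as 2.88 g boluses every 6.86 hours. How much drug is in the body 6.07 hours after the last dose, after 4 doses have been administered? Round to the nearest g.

The 4 doses were given 26.65, 19.79, 12.93, 6.07 hours ago.
Total = 2.88·(1/2)^(26.65/17) + 2.88·(1/2)^(19.79/17) + 2.88·(1/2)^(12.93/17) + 2.88·(1/2)^(6.07/17)
      = 0.97159 + 1.2852 + 1.6999 + 2.2486 ≈ 6.2053 g.

6 g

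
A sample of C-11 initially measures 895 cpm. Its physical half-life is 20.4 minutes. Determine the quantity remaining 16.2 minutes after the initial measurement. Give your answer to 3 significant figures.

Number of half-lives: n = 16.2/20.4 ≈ 0.79412.
Remaining = 895 × (1/2)^0.79412 = 895 × 0.5767 ≈ 516.14 cpm.

516 cpm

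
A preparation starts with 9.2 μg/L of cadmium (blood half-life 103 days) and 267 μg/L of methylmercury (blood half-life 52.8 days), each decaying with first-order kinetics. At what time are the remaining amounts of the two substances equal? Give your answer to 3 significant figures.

Set 9.2·(1/2)^(t/103) = 267·(1/2)^(t/52.8).
Taking log₂: log₂(9.2/267) = t·(1/103 − 1/52.8).
log₂(0.034457) = -4.8591; 1/103 − 1/52.8 = -0.0092307.
t = -4.8591 / -0.0092307 ≈ 526.4 days.

526 days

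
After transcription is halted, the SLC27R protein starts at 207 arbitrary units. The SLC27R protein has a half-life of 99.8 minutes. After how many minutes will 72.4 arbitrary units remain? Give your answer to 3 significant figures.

151 minutes

Fraction remaining = 72.4/207 ≈ 0.34976.
n = log₂(207/72.4) = ln(2.8591)/ln 2 ≈ 1.5156 half-lives.
t = n × t½ = 1.5156 × 99.8 ≈ 151.25 minutes.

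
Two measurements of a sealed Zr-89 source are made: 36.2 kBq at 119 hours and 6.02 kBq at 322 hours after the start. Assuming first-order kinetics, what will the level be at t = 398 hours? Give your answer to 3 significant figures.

3.08 kBq

Over Δt = 322 − 119 = 203 hours, the level fell by a factor of 36.2/6.02 ≈ 6.0133.
n = log₂(6.0133) ≈ 2.5882 half-lives, so t½ = 203/2.5882 ≈ 78.434 hours.
From t = 322 to t = 398: 6.02 × (1/2)^((398−322)/78.434) ≈ 3.0755 kBq.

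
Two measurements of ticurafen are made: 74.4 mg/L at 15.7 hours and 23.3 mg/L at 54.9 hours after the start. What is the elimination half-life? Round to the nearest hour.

Over Δt = 54.9 − 15.7 = 39.2 hours, the level fell by a factor of 74.4/23.3 ≈ 3.1931.
n = log₂(3.1931) ≈ 1.675 half-lives, so t½ = 39.2/1.675 ≈ 23.403 hours.

23 hours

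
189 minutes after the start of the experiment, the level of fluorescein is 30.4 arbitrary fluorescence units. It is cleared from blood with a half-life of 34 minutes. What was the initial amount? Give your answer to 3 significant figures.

1430 arbitrary fluorescence units

Number of half-lives elapsed: n = 189/34 ≈ 5.5588.
A₀ = A × 2^n = 30.4 × 2^5.5588 = 30.4 × 47.138 ≈ 1433 arbitrary fluorescence units.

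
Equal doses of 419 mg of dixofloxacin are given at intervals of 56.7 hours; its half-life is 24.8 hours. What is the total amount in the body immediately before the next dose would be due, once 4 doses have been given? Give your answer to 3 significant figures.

108 mg

The 4 doses were given 226.8, 170.1, 113.4, 56.7 hours ago.
Total = 419·(1/2)^(226.8/24.8) + 419·(1/2)^(170.1/24.8) + 419·(1/2)^(113.4/24.8) + 419·(1/2)^(56.7/24.8)
      = 0.74002 + 3.6098 + 17.609 + 85.896 ≈ 107.85 mg.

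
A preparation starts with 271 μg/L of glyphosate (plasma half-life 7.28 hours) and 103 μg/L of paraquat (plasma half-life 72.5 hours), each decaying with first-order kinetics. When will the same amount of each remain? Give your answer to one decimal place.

11.3 hours

Set 271·(1/2)^(t/7.28) = 103·(1/2)^(t/72.5).
Taking log₂: log₂(271/103) = t·(1/7.28 − 1/72.5).
log₂(2.6311) = 1.3956; 1/7.28 − 1/72.5 = 0.12357.
t = 1.3956 / 0.12357 ≈ 11.294 hours.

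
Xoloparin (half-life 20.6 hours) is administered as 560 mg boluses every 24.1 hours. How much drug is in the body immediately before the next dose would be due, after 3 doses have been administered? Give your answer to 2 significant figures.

The 3 doses were given 72.3, 48.2, 24.1 hours ago.
Total = 560·(1/2)^(72.3/20.6) + 560·(1/2)^(48.2/20.6) + 560·(1/2)^(24.1/20.6)
      = 49.165 + 110.62 + 248.89 ≈ 408.68 mg.

410 mg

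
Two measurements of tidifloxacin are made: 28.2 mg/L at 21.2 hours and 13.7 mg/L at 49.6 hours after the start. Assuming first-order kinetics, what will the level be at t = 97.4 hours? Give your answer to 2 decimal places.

Over Δt = 49.6 − 21.2 = 28.4 hours, the level fell by a factor of 28.2/13.7 ≈ 2.0584.
n = log₂(2.0584) ≈ 1.0415 half-lives, so t½ = 28.4/1.0415 ≈ 27.268 hours.
From t = 49.6 to t = 97.4: 13.7 × (1/2)^((97.4−49.6)/27.268) ≈ 4.0646 mg/L.

4.06 mg/L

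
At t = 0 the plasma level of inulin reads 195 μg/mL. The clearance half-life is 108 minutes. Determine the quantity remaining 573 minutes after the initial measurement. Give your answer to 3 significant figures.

Number of half-lives: n = 573/108 ≈ 5.3056.
Remaining = 195 × (1/2)^5.3056 = 195 × 0.025285 ≈ 4.9306 μg/mL.

4.93 μg/mL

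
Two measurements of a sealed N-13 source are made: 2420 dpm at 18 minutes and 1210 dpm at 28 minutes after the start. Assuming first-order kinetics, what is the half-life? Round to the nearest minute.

Over Δt = 28 − 18 = 10 minutes, the level fell by a factor of 2420/1210 ≈ 2.
n = log₂(2) ≈ 1 half-lives, so t½ = 10/1 ≈ 10 minutes.

10 minutes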